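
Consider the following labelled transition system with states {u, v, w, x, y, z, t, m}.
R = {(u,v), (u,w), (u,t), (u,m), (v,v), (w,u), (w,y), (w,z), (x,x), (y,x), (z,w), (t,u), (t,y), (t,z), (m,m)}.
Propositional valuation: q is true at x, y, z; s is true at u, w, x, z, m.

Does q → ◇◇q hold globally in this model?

Yes

Recall that ◇ψ holds at a world iff ψ holds at some accessible world.
Let φ = q → ◇◇q. Evaluate φ at each world:
  u (successors {v, w, t, m}): φ is true.
  v (successors {v}): φ is true.
  w (successors {u, y, z}): φ is true.
  x (successors {x}): φ is true.
  y (successors {x}): φ is true.
  z (successors {w}): φ is true.
  t (successors {u, y, z}): φ is true.
  m (successors {m}): φ is true.
For instance, at m:
  At m: q is false, ◇◇q is false, so q → ◇◇q is true.
    At m: ◇◇q requires ◇q at some successor in {m}.
      At m: ◇q is false.
    So ◇◇q is false at m.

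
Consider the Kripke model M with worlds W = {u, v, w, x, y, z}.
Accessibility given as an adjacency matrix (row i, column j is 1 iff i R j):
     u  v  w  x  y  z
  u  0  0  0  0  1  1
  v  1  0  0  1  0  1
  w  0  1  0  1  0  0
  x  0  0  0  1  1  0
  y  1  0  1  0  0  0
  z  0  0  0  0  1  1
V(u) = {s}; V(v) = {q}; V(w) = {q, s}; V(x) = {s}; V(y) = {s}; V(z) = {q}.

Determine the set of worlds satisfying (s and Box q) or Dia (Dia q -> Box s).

Let φ = (s and Box q) or Dia (Dia q -> Box s). Evaluate φ at each world:
  u (successors {y, z}): φ is true.
  v (successors {u, x, z}): φ is true.
  w (successors {v, x}): φ is true.
  x (successors {x, y}): φ is true.
  y (successors {u, w}): φ is false.
  z (successors {y, z}): φ is true.
For instance, at x:
  At x: s and Box q is false, Dia (Dia q -> Box s) is true, so (s and Box q) or Dia (Dia q -> Box s) is true.
    At x: s is true, Box q is false, so s and Box q is false.
      At x: Box q requires q at every successor {x, y}.
        q fails at x, so Box q is false at x.
    At x: Dia (Dia q -> Box s) requires Dia q -> Box s at some successor in {x, y}.
      Dia q -> Box s holds at x, so Dia (Dia q -> Box s) is true at x.
Satisfying worlds: {u, v, w, x, z}

u, v, w, x, z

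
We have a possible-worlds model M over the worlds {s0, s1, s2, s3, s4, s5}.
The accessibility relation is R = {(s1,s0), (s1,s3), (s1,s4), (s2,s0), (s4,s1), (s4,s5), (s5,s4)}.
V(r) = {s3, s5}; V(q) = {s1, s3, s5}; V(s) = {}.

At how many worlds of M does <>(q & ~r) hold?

1

Let φ = <>(q & ~r). Evaluate φ at each world:
  s0 (successors ∅): φ is false.
  s1 (successors {s0, s3, s4}): φ is false.
  s2 (successors {s0}): φ is false.
  s3 (successors ∅): φ is false.
  s4 (successors {s1, s5}): φ is true.
  s5 (successors {s4}): φ is false.
For instance, at s1:
  At s1: <>(q & ~r) requires q & ~r at some successor in {s0, s3, s4}.
    At s0: q & ~r is false.
    At s3: q & ~r is false.
    At s4: q & ~r is false.
  So <>(q & ~r) is false at s1.
Satisfying worlds: {s4}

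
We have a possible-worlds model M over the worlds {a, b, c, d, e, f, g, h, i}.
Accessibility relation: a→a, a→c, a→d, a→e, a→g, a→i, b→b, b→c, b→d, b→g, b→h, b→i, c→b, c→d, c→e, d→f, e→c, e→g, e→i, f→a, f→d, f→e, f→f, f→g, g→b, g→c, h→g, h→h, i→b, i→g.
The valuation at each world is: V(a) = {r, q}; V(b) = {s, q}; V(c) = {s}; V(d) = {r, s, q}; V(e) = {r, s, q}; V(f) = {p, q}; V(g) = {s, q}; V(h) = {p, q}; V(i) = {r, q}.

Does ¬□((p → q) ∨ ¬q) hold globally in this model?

Let φ = ¬□((p → q) ∨ ¬q). Evaluate φ at each world:
  a (successors {a, c, d, e, g, i}): φ is false.
  b (successors {b, c, d, g, h, i}): φ is false.
  c (successors {b, d, e}): φ is false.
  d (successors {f}): φ is false.
  e (successors {c, g, i}): φ is false.
  f (successors {a, d, e, f, g}): φ is false.
  g (successors {b, c}): φ is false.
  h (successors {g, h}): φ is false.
  i (successors {b, g}): φ is false.
Detail at a (counterexample):
  At a: □((p → q) ∨ ¬q) is true, so ¬□((p → q) ∨ ¬q) is false.
    At a: □((p → q) ∨ ¬q) requires (p → q) ∨ ¬q at every successor {a, c, d, e, g, i}.
      At a: (p → q) ∨ ¬q is true.
      At c: (p → q) ∨ ¬q is true.
      At d: (p → q) ∨ ¬q is true.
      At e: (p → q) ∨ ¬q is true.
      At g: (p → q) ∨ ¬q is true.
      At i: (p → q) ∨ ¬q is true.
    So □((p → q) ∨ ¬q) is true at a.

No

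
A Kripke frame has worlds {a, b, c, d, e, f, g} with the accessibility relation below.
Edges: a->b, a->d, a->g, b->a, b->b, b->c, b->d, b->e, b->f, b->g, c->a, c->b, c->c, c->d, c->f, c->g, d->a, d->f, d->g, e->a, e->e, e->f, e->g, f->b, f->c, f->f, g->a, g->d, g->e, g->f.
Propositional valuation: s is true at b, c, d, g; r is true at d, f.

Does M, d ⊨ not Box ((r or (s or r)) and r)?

At d: Box ((r or (s or r)) and r) is false, so not Box ((r or (s or r)) and r) is true.
  At d: Box ((r or (s or r)) and r) requires (r or (s or r)) and r at every successor {a, f, g}.
    (r or (s or r)) and r fails at a, so Box ((r or (s or r)) and r) is false at d.

Yes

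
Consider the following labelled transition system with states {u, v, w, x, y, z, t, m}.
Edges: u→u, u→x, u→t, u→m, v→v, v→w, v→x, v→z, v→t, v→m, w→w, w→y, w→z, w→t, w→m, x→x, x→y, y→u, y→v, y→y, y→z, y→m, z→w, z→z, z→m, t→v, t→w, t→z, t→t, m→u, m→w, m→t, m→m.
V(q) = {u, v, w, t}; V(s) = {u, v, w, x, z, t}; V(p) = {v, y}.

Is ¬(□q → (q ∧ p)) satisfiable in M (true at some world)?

No

Let φ = ¬(□q → (q ∧ p)). Evaluate φ at each world:
  u (successors {u, x, t, m}): φ is false.
  v (successors {v, w, x, z, t, m}): φ is false.
  w (successors {w, y, z, t, m}): φ is false.
  x (successors {x, y}): φ is false.
  y (successors {u, v, y, z, m}): φ is false.
  z (successors {w, z, m}): φ is false.
  t (successors {v, w, z, t}): φ is false.
  m (successors {u, w, t, m}): φ is false.
For instance, at w:
  At w: □q → (q ∧ p) is true, so ¬(□q → (q ∧ p)) is false.
    At w: □q is false, q ∧ p is false, so □q → (q ∧ p) is true.
      At w: □q requires q at every successor {w, y, z, t, m}.
        q fails at y, so □q is false at w.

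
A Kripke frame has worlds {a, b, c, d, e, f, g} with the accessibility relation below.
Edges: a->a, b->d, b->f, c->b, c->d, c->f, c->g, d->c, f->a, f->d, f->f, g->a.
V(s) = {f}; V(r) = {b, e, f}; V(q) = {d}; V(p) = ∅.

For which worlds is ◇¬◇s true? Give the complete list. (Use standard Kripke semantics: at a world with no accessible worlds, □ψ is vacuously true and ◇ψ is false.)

Let φ = ◇¬◇s. Evaluate φ at each world:
  a (successors {a}): φ is true.
  b (successors {d, f}): φ is true.
  c (successors {b, d, f, g}): φ is true.
  d (successors {c}): φ is false.
  e (successors ∅): φ is false.
  f (successors {a, d, f}): φ is true.
  g (successors {a}): φ is true.
For instance, at g:
  At g: ◇¬◇s requires ¬◇s at some successor in {a}.
    ¬◇s holds at a, so ◇¬◇s is true at g.
      At a: ◇s is false, so ¬◇s is true.
Satisfying worlds: {a, b, c, f, g}

a, b, c, f, g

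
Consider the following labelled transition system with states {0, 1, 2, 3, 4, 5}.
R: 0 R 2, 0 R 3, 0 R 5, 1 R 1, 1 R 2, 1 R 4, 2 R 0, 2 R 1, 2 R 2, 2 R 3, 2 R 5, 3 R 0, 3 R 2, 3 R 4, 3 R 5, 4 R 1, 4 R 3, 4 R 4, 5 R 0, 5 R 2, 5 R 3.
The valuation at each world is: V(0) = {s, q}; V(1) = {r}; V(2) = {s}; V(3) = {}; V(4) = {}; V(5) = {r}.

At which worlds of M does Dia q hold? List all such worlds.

Let φ = Dia q. Evaluate φ at each world:
  0 (successors {2, 3, 5}): φ is false.
  1 (successors {1, 2, 4}): φ is false.
  2 (successors {0, 1, 2, 3, 5}): φ is true.
  3 (successors {0, 2, 4, 5}): φ is true.
  4 (successors {1, 3, 4}): φ is false.
  5 (successors {0, 2, 3}): φ is true.
For instance, at 0:
  At 0: Dia q requires q at some successor in {2, 3, 5}.
    At 2: q is false.
    At 3: q is false.
    At 5: q is false.
  So Dia q is false at 0.
Satisfying worlds: {2, 3, 5}

2, 3, 5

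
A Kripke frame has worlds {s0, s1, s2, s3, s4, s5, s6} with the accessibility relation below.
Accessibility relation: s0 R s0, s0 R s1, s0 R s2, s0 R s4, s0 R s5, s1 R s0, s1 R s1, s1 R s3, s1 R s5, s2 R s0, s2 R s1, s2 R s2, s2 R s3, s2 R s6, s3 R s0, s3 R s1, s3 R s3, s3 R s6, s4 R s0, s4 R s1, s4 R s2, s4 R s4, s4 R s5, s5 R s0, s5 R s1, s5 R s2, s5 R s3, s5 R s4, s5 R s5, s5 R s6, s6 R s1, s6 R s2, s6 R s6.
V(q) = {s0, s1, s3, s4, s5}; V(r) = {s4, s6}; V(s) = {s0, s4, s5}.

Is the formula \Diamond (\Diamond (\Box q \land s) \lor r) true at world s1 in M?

At s1: \Diamond (\Diamond (\Box q \land s) \lor r) requires \Diamond (\Box q \land s) \lor r at some successor in {s0, s1, s3, s5}.
  At s0: \Diamond (\Box q \land s) \lor r is false.
  At s1: \Diamond (\Box q \land s) \lor r is false.
  At s3: \Diamond (\Box q \land s) \lor r is false.
  At s5: \Diamond (\Box q \land s) \lor r is false.
So \Diamond (\Diamond (\Box q \land s) \lor r) is false at s1.

No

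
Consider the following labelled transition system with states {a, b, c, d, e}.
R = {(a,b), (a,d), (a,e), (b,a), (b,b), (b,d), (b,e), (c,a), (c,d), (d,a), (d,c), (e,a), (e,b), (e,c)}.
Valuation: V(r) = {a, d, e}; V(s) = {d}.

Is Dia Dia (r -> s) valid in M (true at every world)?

Recall that Dia ψ holds at a world iff ψ holds at some accessible world.
Let φ = Dia Dia (r -> s). Evaluate φ at each world:
  a (successors {b, d, e}): φ is true.
  b (successors {a, b, d, e}): φ is true.
  c (successors {a, d}): φ is true.
  d (successors {a, c}): φ is true.
  e (successors {a, b, c}): φ is true.
For instance, at a:
  At a: Dia Dia (r -> s) requires Dia (r -> s) at some successor in {b, d, e}.
    Dia (r -> s) holds at b, so Dia Dia (r -> s) is true at a.
      At b: Dia (r -> s) requires r -> s at some successor in {a, b, d, e}.
        r -> s holds at b, so Dia (r -> s) is true at b.

Yes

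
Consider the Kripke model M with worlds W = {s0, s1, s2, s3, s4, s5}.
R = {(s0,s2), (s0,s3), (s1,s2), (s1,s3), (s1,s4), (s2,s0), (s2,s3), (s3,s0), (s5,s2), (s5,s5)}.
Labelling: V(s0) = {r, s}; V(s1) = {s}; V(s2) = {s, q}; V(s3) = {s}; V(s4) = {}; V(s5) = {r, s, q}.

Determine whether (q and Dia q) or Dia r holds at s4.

At s4: q and Dia q is false, Dia r is false, so (q and Dia q) or Dia r is false.
  At s4: q is false, Dia q is false, so q and Dia q is false.
    At s4: no accessible worlds, so Dia q is false.
  At s4: no accessible worlds, so Dia r is false.

No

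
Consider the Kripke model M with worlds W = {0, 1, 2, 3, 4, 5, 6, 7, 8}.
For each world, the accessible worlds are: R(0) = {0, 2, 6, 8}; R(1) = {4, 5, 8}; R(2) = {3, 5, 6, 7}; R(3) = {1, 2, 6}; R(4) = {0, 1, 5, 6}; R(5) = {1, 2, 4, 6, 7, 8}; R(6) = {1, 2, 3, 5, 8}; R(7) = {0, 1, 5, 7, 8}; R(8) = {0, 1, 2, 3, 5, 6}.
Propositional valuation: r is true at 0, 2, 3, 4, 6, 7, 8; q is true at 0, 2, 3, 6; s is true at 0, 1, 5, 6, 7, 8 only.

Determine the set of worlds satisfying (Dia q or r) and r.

0, 2, 3, 4, 6, 7, 8

Let φ = (Dia q or r) and r. Evaluate φ at each world:
  0 (successors {0, 2, 6, 8}): φ is true.
  1 (successors {4, 5, 8}): φ is false.
  2 (successors {3, 5, 6, 7}): φ is true.
  3 (successors {1, 2, 6}): φ is true.
  4 (successors {0, 1, 5, 6}): φ is true.
  5 (successors {1, 2, 4, 6, 7, 8}): φ is false.
  6 (successors {1, 2, 3, 5, 8}): φ is true.
  7 (successors {0, 1, 5, 7, 8}): φ is true.
  8 (successors {0, 1, 2, 3, 5, 6}): φ is true.
For instance, at 4:
  At 4: Dia q or r is true, r is true, so (Dia q or r) and r is true.
    At 4: Dia q is true, r is true, so Dia q or r is true.
      At 4: Dia q requires q at some successor in {0, 1, 5, 6}.
        q holds at 0, so Dia q is true at 4.
Satisfying worlds: {0, 2, 3, 4, 6, 7, 8}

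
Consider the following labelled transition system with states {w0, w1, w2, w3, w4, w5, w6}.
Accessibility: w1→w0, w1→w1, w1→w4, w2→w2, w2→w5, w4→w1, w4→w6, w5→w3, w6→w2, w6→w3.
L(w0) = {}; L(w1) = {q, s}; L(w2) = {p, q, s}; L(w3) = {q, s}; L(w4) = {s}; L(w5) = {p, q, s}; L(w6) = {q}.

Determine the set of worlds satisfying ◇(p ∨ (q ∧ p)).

w2, w6

Let φ = ◇(p ∨ (q ∧ p)). Evaluate φ at each world:
  w0 (successors ∅): φ is false.
  w1 (successors {w0, w1, w4}): φ is false.
  w2 (successors {w2, w5}): φ is true.
  w3 (successors ∅): φ is false.
  w4 (successors {w1, w6}): φ is false.
  w5 (successors {w3}): φ is false.
  w6 (successors {w2, w3}): φ is true.
For instance, at w5:
  At w5: ◇(p ∨ (q ∧ p)) requires p ∨ (q ∧ p) at some successor in {w3}.
    At w3: p ∨ (q ∧ p) is false.
  So ◇(p ∨ (q ∧ p)) is false at w5.
Satisfying worlds: {w2, w6}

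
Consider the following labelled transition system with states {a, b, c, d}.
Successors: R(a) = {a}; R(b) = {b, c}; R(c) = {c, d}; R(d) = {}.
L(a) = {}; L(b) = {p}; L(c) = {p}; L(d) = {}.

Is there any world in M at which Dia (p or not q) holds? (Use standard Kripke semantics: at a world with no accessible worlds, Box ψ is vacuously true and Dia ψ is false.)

Yes

Let φ = Dia (p or not q). Evaluate φ at each world:
  a (successors {a}): φ is true.
  b (successors {b, c}): φ is true.
  c (successors {c, d}): φ is true.
  d (successors ∅): φ is false.
Detail at a (witness):
  At a: Dia (p or not q) requires p or not q at some successor in {a}.
    p or not q holds at a, so Dia (p or not q) is true at a.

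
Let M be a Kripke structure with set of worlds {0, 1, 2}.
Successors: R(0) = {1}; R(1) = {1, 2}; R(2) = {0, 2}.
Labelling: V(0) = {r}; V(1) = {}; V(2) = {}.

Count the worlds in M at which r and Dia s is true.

0

Let φ = r and Dia s. Evaluate φ at each world:
  0 (successors {1}): φ is false.
  1 (successors {1, 2}): φ is false.
  2 (successors {0, 2}): φ is false.
For instance, at 1:
  At 1: r is false, Dia s is false, so r and Dia s is false.
    At 1: Dia s requires s at some successor in {1, 2}.
      At 1: s is false.
      At 2: s is false.
    So Dia s is false at 1.
Satisfying worlds: none.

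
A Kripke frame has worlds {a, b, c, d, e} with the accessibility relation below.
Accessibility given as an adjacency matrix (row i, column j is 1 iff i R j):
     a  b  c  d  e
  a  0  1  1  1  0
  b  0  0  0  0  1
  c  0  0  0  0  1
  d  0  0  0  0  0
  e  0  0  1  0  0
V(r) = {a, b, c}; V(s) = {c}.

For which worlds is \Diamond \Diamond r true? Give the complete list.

Let φ = \Diamond \Diamond r. Evaluate φ at each world:
  a (successors {b, c, d}): φ is false.
  b (successors {e}): φ is true.
  c (successors {e}): φ is true.
  d (successors ∅): φ is false.
  e (successors {c}): φ is false.
For instance, at b:
  At b: \Diamond \Diamond r requires \Diamond r at some successor in {e}.
    \Diamond r holds at e, so \Diamond \Diamond r is true at b.
      At e: \Diamond r requires r at some successor in {c}.
        r holds at c, so \Diamond r is true at e.
Satisfying worlds: {b, c}

b, c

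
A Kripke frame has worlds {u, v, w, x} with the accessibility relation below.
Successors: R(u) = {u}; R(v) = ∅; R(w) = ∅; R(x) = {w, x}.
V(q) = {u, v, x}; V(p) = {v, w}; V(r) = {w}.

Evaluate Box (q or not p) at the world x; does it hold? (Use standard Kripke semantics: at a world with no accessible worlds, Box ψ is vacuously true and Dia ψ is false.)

Recall that Box ψ holds at a world iff ψ holds at every accessible world, and Dia ψ holds iff ψ holds at some accessible world.
At x: Box (q or not p) requires q or not p at every successor {w, x}.
  q or not p fails at w, so Box (q or not p) is false at x.

No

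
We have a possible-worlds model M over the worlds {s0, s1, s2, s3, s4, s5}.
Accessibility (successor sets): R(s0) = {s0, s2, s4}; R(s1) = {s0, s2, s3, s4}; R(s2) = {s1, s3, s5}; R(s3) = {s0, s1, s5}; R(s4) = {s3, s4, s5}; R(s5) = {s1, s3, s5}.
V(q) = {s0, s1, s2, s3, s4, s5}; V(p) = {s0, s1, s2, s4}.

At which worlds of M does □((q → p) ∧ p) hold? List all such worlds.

Let φ = □((q → p) ∧ p). Evaluate φ at each world:
  s0 (successors {s0, s2, s4}): φ is true.
  s1 (successors {s0, s2, s3, s4}): φ is false.
  s2 (successors {s1, s3, s5}): φ is false.
  s3 (successors {s0, s1, s5}): φ is false.
  s4 (successors {s3, s4, s5}): φ is false.
  s5 (successors {s1, s3, s5}): φ is false.
For instance, at s5:
  At s5: □((q → p) ∧ p) requires (q → p) ∧ p at every successor {s1, s3, s5}.
    (q → p) ∧ p fails at s3, so □((q → p) ∧ p) is false at s5.
Satisfying worlds: {s0}

s0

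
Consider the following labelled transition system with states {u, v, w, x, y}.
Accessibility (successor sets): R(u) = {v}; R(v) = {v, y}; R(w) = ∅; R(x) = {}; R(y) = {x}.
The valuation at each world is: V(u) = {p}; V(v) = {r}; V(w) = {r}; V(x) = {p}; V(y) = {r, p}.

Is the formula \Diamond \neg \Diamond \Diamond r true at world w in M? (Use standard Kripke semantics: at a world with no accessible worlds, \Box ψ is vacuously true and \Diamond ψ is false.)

No

At w: no accessible worlds, so \Diamond \neg \Diamond \Diamond r is false.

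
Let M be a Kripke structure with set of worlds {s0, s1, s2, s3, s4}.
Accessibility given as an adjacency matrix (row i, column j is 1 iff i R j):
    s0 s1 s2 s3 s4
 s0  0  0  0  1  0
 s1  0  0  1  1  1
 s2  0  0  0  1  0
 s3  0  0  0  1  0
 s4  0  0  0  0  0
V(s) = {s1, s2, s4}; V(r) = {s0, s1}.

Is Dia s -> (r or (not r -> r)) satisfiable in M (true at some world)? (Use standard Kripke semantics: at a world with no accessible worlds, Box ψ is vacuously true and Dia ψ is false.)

Let φ = Dia s -> (r or (not r -> r)). Evaluate φ at each world:
  s0 (successors {s3}): φ is true.
  s1 (successors {s2, s3, s4}): φ is true.
  s2 (successors {s3}): φ is true.
  s3 (successors {s3}): φ is true.
  s4 (successors ∅): φ is true.
Detail at s0 (witness):
  At s0: Dia s is false, r or (not r -> r) is true, so Dia s -> (r or (not r -> r)) is true.
    At s0: Dia s requires s at some successor in {s3}.
      At s3: s is false.
    So Dia s is false at s0.

Yes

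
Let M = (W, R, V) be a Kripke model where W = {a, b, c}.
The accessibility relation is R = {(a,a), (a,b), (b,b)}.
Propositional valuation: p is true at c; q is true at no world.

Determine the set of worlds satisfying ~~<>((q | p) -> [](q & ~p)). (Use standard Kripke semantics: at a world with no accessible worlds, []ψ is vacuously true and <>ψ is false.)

Let φ = ~~<>((q | p) -> [](q & ~p)). Evaluate φ at each world:
  a (successors {a, b}): φ is true.
  b (successors {b}): φ is true.
  c (successors ∅): φ is false.
For instance, at b:
  At b: ~<>((q | p) -> [](q & ~p)) is false, so ~~<>((q | p) -> [](q & ~p)) is true.
    At b: <>((q | p) -> [](q & ~p)) is true, so ~<>((q | p) -> [](q & ~p)) is false.
      At b: <>((q | p) -> [](q & ~p)) requires (q | p) -> [](q & ~p) at some successor in {b}.
        (q | p) -> [](q & ~p) holds at b, so <>((q | p) -> [](q & ~p)) is true at b.
Satisfying worlds: {a, b}

a, b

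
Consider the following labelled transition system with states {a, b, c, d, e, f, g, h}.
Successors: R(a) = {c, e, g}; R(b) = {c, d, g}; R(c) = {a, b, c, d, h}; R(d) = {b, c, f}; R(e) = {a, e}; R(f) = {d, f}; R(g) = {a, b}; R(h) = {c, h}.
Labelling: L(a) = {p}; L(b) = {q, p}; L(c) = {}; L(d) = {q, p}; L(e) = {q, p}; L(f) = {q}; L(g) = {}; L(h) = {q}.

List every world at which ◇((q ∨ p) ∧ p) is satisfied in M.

a, b, c, d, e, f, g

Let φ = ◇((q ∨ p) ∧ p). Evaluate φ at each world:
  a (successors {c, e, g}): φ is true.
  b (successors {c, d, g}): φ is true.
  c (successors {a, b, c, d, h}): φ is true.
  d (successors {b, c, f}): φ is true.
  e (successors {a, e}): φ is true.
  f (successors {d, f}): φ is true.
  g (successors {a, b}): φ is true.
  h (successors {c, h}): φ is false.
For instance, at c:
  At c: ◇((q ∨ p) ∧ p) requires (q ∨ p) ∧ p at some successor in {a, b, c, d, h}.
    (q ∨ p) ∧ p holds at a, so ◇((q ∨ p) ∧ p) is true at c.
Satisfying worlds: {a, b, c, d, e, f, g}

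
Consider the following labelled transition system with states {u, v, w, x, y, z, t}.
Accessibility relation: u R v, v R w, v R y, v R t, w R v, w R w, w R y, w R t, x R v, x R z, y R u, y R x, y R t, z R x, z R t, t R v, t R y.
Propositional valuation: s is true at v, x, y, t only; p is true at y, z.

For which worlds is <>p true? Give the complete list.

v, w, x, t

Recall that <>ψ holds at a world iff ψ holds at some accessible world.
Let φ = <>p. Evaluate φ at each world:
  u (successors {v}): φ is false.
  v (successors {w, y, t}): φ is true.
  w (successors {v, w, y, t}): φ is true.
  x (successors {v, z}): φ is true.
  y (successors {u, x, t}): φ is false.
  z (successors {x, t}): φ is false.
  t (successors {v, y}): φ is true.
For instance, at v:
  At v: <>p requires p at some successor in {w, y, t}.
    p holds at y, so <>p is true at v.
Satisfying worlds: {v, w, x, t}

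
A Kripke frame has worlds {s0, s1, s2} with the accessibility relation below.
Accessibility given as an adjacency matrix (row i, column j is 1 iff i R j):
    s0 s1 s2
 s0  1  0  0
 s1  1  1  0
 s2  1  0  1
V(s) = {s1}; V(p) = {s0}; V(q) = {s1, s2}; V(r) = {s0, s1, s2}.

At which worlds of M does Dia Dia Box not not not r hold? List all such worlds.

Recall that Box ψ holds at a world iff ψ holds at every accessible world, and Dia ψ holds iff ψ holds at some accessible world.
Let φ = Dia Dia Box not not not r. Evaluate φ at each world:
  s0 (successors {s0}): φ is false.
  s1 (successors {s0, s1}): φ is false.
  s2 (successors {s0, s2}): φ is false.
For instance, at s1:
  At s1: Dia Dia Box not not not r requires Dia Box not not not r at some successor in {s0, s1}.
    At s0: Dia Box not not not r is false.
    At s1: Dia Box not not not r is false.
  So Dia Dia Box not not not r is false at s1.
Satisfying worlds: none.

none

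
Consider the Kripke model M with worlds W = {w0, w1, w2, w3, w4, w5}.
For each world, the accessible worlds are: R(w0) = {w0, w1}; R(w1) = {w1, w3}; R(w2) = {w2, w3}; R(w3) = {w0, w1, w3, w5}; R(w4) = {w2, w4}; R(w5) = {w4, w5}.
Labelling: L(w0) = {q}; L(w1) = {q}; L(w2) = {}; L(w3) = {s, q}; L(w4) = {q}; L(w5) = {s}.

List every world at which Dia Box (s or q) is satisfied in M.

w0, w1, w2, w3, w5

Let φ = Dia Box (s or q). Evaluate φ at each world:
  w0 (successors {w0, w1}): φ is true.
  w1 (successors {w1, w3}): φ is true.
  w2 (successors {w2, w3}): φ is true.
  w3 (successors {w0, w1, w3, w5}): φ is true.
  w4 (successors {w2, w4}): φ is false.
  w5 (successors {w4, w5}): φ is true.
For instance, at w1:
  At w1: Dia Box (s or q) requires Box (s or q) at some successor in {w1, w3}.
    Box (s or q) holds at w1, so Dia Box (s or q) is true at w1.
      At w1: Box (s or q) requires s or q at every successor {w1, w3}.
        At w1: s or q is true.
        At w3: s or q is true.
      So Box (s or q) is true at w1.
Satisfying worlds: {w0, w1, w2, w3, w5}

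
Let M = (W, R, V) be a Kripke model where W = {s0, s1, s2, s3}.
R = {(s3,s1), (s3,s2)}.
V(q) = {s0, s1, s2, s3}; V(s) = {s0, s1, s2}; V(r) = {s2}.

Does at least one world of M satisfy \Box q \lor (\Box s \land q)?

Yes

Let φ = \Box q \lor (\Box s \land q). Evaluate φ at each world:
  s0 (successors ∅): φ is true.
  s1 (successors ∅): φ is true.
  s2 (successors ∅): φ is true.
  s3 (successors {s1, s2}): φ is true.
Detail at s0 (witness):
  At s0: \Box q is true, \Box s \land q is true, so \Box q \lor (\Box s \land q) is true.
    At s0: no accessible worlds, so \Box q holds vacuously.
    At s0: \Box s is true, q is true, so \Box s \land q is true.
      At s0: no accessible worlds, so \Box s holds vacuously.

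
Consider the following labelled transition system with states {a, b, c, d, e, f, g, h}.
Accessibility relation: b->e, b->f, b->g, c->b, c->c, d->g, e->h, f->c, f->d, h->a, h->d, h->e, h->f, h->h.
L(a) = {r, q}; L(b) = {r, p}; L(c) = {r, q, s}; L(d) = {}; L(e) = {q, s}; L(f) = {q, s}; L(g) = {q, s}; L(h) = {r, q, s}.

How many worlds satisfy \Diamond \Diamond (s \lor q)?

5

Let φ = \Diamond \Diamond (s \lor q). Evaluate φ at each world:
  a (successors ∅): φ is false.
  b (successors {e, f, g}): φ is true.
  c (successors {b, c}): φ is true.
  d (successors {g}): φ is false.
  e (successors {h}): φ is true.
  f (successors {c, d}): φ is true.
  g (successors ∅): φ is false.
  h (successors {a, d, e, f, h}): φ is true.
For instance, at d:
  At d: \Diamond \Diamond (s \lor q) requires \Diamond (s \lor q) at some successor in {g}.
    At g: \Diamond (s \lor q) is false.
  So \Diamond \Diamond (s \lor q) is false at d.
Satisfying worlds: {b, c, e, f, h}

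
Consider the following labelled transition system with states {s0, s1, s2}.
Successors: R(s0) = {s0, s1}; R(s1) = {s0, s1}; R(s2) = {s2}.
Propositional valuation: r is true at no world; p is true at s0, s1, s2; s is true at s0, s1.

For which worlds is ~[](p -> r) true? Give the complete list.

s0, s1, s2

Recall that []ψ holds at a world iff ψ holds at every accessible world, and <>ψ holds iff ψ holds at some accessible world.
Let φ = ~[](p -> r). Evaluate φ at each world:
  s0 (successors {s0, s1}): φ is true.
  s1 (successors {s0, s1}): φ is true.
  s2 (successors {s2}): φ is true.
For instance, at s2:
  At s2: [](p -> r) is false, so ~[](p -> r) is true.
    At s2: [](p -> r) requires p -> r at every successor {s2}.
      p -> r fails at s2, so [](p -> r) is false at s2.
Satisfying worlds: {s0, s1, s2}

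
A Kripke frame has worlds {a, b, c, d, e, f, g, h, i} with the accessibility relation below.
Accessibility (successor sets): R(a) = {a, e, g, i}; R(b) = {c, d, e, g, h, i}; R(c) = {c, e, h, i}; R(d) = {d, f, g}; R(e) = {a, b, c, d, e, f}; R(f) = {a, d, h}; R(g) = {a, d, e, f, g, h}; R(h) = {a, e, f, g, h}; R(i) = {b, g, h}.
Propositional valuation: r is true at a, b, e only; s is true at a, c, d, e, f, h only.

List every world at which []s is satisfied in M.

Let φ = []s. Evaluate φ at each world:
  a (successors {a, e, g, i}): φ is false.
  b (successors {c, d, e, g, h, i}): φ is false.
  c (successors {c, e, h, i}): φ is false.
  d (successors {d, f, g}): φ is false.
  e (successors {a, b, c, d, e, f}): φ is false.
  f (successors {a, d, h}): φ is true.
  g (successors {a, d, e, f, g, h}): φ is false.
  h (successors {a, e, f, g, h}): φ is false.
  i (successors {b, g, h}): φ is false.
For instance, at b:
  At b: []s requires s at every successor {c, d, e, g, h, i}.
    s fails at g, so []s is false at b.
Satisfying worlds: {f}

f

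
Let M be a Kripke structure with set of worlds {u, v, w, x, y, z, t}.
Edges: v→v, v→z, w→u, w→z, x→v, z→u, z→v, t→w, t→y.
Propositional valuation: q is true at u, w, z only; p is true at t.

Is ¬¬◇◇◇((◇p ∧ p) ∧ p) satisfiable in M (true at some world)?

Recall that ◇ψ holds at a world iff ψ holds at some accessible world.
Let φ = ¬¬◇◇◇((◇p ∧ p) ∧ p). Evaluate φ at each world:
  u (successors ∅): φ is false.
  v (successors {v, z}): φ is false.
  w (successors {u, z}): φ is false.
  x (successors {v}): φ is false.
  y (successors ∅): φ is false.
  z (successors {u, v}): φ is false.
  t (successors {w, y}): φ is false.
For instance, at t:
  At t: ¬◇◇◇((◇p ∧ p) ∧ p) is true, so ¬¬◇◇◇((◇p ∧ p) ∧ p) is false.
    At t: ◇◇◇((◇p ∧ p) ∧ p) is false, so ¬◇◇◇((◇p ∧ p) ∧ p) is true.
      At t: ◇◇◇((◇p ∧ p) ∧ p) requires ◇◇((◇p ∧ p) ∧ p) at some successor in {w, y}.
        At w: ◇◇((◇p ∧ p) ∧ p) is false.
        At y: ◇◇((◇p ∧ p) ∧ p) is false.
      So ◇◇◇((◇p ∧ p) ∧ p) is false at t.

No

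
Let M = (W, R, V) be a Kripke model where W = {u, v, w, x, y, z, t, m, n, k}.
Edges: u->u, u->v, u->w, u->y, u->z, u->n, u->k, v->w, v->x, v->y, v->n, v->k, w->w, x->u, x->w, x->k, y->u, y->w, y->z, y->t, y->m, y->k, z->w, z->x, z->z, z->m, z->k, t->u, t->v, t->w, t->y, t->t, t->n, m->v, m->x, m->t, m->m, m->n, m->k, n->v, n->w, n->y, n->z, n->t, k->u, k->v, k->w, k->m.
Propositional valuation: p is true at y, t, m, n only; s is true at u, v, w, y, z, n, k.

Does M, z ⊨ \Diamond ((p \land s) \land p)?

At z: \Diamond ((p \land s) \land p) requires (p \land s) \land p at some successor in {w, x, z, m, k}.
  At w: (p \land s) \land p is false.
  At x: (p \land s) \land p is false.
  At z: (p \land s) \land p is false.
  At m: (p \land s) \land p is false.
  At k: (p \land s) \land p is false.
So \Diamond ((p \land s) \land p) is false at z.

No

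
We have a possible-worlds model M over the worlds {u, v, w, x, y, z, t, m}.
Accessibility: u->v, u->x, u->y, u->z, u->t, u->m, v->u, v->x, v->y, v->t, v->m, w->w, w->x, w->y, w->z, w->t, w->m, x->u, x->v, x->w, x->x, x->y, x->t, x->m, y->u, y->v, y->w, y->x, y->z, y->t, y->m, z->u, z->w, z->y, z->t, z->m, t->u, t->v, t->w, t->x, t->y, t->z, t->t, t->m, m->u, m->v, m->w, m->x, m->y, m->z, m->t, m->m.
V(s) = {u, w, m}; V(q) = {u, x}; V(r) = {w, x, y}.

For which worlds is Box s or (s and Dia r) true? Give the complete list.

u, w, m

Let φ = Box s or (s and Dia r). Evaluate φ at each world:
  u (successors {v, x, y, z, t, m}): φ is true.
  v (successors {u, x, y, t, m}): φ is false.
  w (successors {w, x, y, z, t, m}): φ is true.
  x (successors {u, v, w, x, y, t, m}): φ is false.
  y (successors {u, v, w, x, z, t, m}): φ is false.
  z (successors {u, w, y, t, m}): φ is false.
  t (successors {u, v, w, x, y, z, t, m}): φ is false.
  m (successors {u, v, w, x, y, z, t, m}): φ is true.
For instance, at w:
  At w: Box s is false, s and Dia r is true, so Box s or (s and Dia r) is true.
    At w: Box s requires s at every successor {w, x, y, z, t, m}.
      s fails at x, so Box s is false at w.
    At w: s is true, Dia r is true, so s and Dia r is true.
      At w: Dia r requires r at some successor in {w, x, y, z, t, m}.
        r holds at w, so Dia r is true at w.
Satisfying worlds: {u, w, m}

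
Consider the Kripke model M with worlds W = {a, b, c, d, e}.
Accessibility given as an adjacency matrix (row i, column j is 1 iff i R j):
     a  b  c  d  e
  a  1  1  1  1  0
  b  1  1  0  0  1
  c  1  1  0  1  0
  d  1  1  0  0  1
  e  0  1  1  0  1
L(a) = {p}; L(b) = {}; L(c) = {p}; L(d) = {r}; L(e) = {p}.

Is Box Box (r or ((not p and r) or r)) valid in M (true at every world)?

Recall that Box ψ holds at a world iff ψ holds at every accessible world, and Dia ψ holds iff ψ holds at some accessible world.
Let φ = Box Box (r or ((not p and r) or r)). Evaluate φ at each world:
  a (successors {a, b, c, d}): φ is false.
  b (successors {a, b, e}): φ is false.
  c (successors {a, b, d}): φ is false.
  d (successors {a, b, e}): φ is false.
  e (successors {b, c, e}): φ is false.
Detail at a (counterexample):
  At a: Box Box (r or ((not p and r) or r)) requires Box (r or ((not p and r) or r)) at every successor {a, b, c, d}.
    Box (r or ((not p and r) or r)) fails at a, so Box Box (r or ((not p and r) or r)) is false at a.
      At a: Box (r or ((not p and r) or r)) requires r or ((not p and r) or r) at every successor {a, b, c, d}.
        r or ((not p and r) or r) fails at a, so Box (r or ((not p and r) or r)) is false at a.

No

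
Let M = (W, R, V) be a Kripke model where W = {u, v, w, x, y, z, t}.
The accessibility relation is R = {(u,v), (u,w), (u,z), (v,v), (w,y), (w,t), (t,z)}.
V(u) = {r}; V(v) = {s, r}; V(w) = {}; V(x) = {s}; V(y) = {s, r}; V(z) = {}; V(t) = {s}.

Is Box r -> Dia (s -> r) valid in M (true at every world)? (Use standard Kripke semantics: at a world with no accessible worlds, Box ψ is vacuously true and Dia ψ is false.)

Let φ = Box r -> Dia (s -> r). Evaluate φ at each world:
  u (successors {v, w, z}): φ is true.
  v (successors {v}): φ is true.
  w (successors {y, t}): φ is true.
  x (successors ∅): φ is false.
  y (successors ∅): φ is false.
  z (successors ∅): φ is false.
  t (successors {z}): φ is true.
Detail at x (counterexample):
  At x: Box r is true, Dia (s -> r) is false, so Box r -> Dia (s -> r) is false.
    At x: no accessible worlds, so Box r holds vacuously.
    At x: no accessible worlds, so Dia (s -> r) is false.

No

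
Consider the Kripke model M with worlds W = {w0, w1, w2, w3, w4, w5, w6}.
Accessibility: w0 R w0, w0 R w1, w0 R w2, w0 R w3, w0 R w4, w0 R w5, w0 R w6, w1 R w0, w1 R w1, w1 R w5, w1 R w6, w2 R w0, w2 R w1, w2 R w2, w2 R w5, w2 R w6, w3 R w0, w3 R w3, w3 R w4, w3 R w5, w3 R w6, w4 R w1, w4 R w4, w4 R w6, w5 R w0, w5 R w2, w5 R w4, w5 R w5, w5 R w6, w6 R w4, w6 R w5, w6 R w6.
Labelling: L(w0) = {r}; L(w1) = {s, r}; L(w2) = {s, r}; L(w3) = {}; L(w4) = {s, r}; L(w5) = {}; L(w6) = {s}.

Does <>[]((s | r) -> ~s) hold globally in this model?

Recall that []ψ holds at a world iff ψ holds at every accessible world, and <>ψ holds iff ψ holds at some accessible world.
Let φ = <>[]((s | r) -> ~s). Evaluate φ at each world:
  w0 (successors {w0, w1, w2, w3, w4, w5, w6}): φ is false.
  w1 (successors {w0, w1, w5, w6}): φ is false.
  w2 (successors {w0, w1, w2, w5, w6}): φ is false.
  w3 (successors {w0, w3, w4, w5, w6}): φ is false.
  w4 (successors {w1, w4, w6}): φ is false.
  w5 (successors {w0, w2, w4, w5, w6}): φ is false.
  w6 (successors {w4, w5, w6}): φ is false.
Detail at w0 (counterexample):
  At w0: <>[]((s | r) -> ~s) requires []((s | r) -> ~s) at some successor in {w0, w1, w2, w3, w4, w5, w6}.
    At w0: []((s | r) -> ~s) is false.
    At w1: []((s | r) -> ~s) is false.
    At w2: []((s | r) -> ~s) is false.
    At w3: []((s | r) -> ~s) is false.
    At w4: []((s | r) -> ~s) is false.
    At w5: []((s | r) -> ~s) is false.
    At w6: []((s | r) -> ~s) is false.
  So <>[]((s | r) -> ~s) is false at w0.

No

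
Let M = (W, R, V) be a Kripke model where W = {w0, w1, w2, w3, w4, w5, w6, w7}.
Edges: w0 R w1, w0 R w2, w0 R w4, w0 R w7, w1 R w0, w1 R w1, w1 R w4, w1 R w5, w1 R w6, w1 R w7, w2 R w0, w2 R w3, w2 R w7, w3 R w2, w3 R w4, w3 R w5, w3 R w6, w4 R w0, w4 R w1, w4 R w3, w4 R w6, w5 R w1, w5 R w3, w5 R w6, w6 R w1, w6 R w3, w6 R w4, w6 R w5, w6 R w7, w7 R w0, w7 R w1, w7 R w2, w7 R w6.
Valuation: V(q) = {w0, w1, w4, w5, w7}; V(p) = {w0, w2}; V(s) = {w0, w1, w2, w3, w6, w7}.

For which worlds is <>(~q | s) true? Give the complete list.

Let φ = <>(~q | s). Evaluate φ at each world:
  w0 (successors {w1, w2, w4, w7}): φ is true.
  w1 (successors {w0, w1, w4, w5, w6, w7}): φ is true.
  w2 (successors {w0, w3, w7}): φ is true.
  w3 (successors {w2, w4, w5, w6}): φ is true.
  w4 (successors {w0, w1, w3, w6}): φ is true.
  w5 (successors {w1, w3, w6}): φ is true.
  w6 (successors {w1, w3, w4, w5, w7}): φ is true.
  w7 (successors {w0, w1, w2, w6}): φ is true.
For instance, at w6:
  At w6: <>(~q | s) requires ~q | s at some successor in {w1, w3, w4, w5, w7}.
    ~q | s holds at w1, so <>(~q | s) is true at w6.
Satisfying worlds: {w0, w1, w2, w3, w4, w5, w6, w7}

w0, w1, w2, w3, w4, w5, w6, w7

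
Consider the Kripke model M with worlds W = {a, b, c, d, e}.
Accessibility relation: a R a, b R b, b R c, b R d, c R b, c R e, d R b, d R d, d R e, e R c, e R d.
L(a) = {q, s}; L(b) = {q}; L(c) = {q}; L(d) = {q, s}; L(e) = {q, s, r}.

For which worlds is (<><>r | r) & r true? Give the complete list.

Let φ = (<><>r | r) & r. Evaluate φ at each world:
  a (successors {a}): φ is false.
  b (successors {b, c, d}): φ is false.
  c (successors {b, e}): φ is false.
  d (successors {b, d, e}): φ is false.
  e (successors {c, d}): φ is true.
For instance, at b:
  At b: <><>r | r is true, r is false, so (<><>r | r) & r is false.
    At b: <><>r is true, r is false, so <><>r | r is true.
      At b: <><>r requires <>r at some successor in {b, c, d}.
        <>r holds at c, so <><>r is true at b.
Satisfying worlds: {e}

e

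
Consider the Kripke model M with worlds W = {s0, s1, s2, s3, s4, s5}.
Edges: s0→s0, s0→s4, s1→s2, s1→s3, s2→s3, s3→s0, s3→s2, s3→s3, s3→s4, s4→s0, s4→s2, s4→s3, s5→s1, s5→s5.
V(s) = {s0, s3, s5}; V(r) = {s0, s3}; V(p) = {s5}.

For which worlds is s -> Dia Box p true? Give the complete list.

s1, s2, s4

Let φ = s -> Dia Box p. Evaluate φ at each world:
  s0 (successors {s0, s4}): φ is false.
  s1 (successors {s2, s3}): φ is true.
  s2 (successors {s3}): φ is true.
  s3 (successors {s0, s2, s3, s4}): φ is false.
  s4 (successors {s0, s2, s3}): φ is true.
  s5 (successors {s1, s5}): φ is false.
For instance, at s4:
  At s4: s is false, Dia Box p is false, so s -> Dia Box p is true.
    At s4: Dia Box p requires Box p at some successor in {s0, s2, s3}.
      At s0: Box p is false.
      At s2: Box p is false.
      At s3: Box p is false.
    So Dia Box p is false at s4.
Satisfying worlds: {s1, s2, s4}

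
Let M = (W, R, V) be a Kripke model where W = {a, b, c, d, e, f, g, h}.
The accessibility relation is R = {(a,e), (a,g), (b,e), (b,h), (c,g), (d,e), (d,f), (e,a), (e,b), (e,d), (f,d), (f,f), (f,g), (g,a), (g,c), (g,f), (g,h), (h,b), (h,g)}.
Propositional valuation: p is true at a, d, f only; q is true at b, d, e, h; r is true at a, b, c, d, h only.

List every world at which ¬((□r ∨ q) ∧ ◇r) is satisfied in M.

a, c, d, f, g

Recall that □ψ holds at a world iff ψ holds at every accessible world, and ◇ψ holds iff ψ holds at some accessible world.
Let φ = ¬((□r ∨ q) ∧ ◇r). Evaluate φ at each world:
  a (successors {e, g}): φ is true.
  b (successors {e, h}): φ is false.
  c (successors {g}): φ is true.
  d (successors {e, f}): φ is true.
  e (successors {a, b, d}): φ is false.
  f (successors {d, f, g}): φ is true.
  g (successors {a, c, f, h}): φ is true.
  h (successors {b, g}): φ is false.
For instance, at e:
  At e: (□r ∨ q) ∧ ◇r is true, so ¬((□r ∨ q) ∧ ◇r) is false.
    At e: □r ∨ q is true, ◇r is true, so (□r ∨ q) ∧ ◇r is true.
      At e: □r is true, q is true, so □r ∨ q is true.
      At e: ◇r requires r at some successor in {a, b, d}.
        r holds at a, so ◇r is true at e.
Satisfying worlds: {a, c, d, f, g}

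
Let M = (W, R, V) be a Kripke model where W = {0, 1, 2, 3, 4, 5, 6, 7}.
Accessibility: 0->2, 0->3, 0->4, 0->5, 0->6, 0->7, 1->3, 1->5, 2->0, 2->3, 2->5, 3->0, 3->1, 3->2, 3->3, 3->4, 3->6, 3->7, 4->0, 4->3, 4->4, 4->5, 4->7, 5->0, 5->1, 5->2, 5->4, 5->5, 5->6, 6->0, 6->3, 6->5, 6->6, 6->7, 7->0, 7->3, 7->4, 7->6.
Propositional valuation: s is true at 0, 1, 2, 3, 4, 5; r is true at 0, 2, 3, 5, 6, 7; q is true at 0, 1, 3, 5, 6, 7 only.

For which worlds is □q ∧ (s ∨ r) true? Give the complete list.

1, 2, 6

Let φ = □q ∧ (s ∨ r). Evaluate φ at each world:
  0 (successors {2, 3, 4, 5, 6, 7}): φ is false.
  1 (successors {3, 5}): φ is true.
  2 (successors {0, 3, 5}): φ is true.
  3 (successors {0, 1, 2, 3, 4, 6, 7}): φ is false.
  4 (successors {0, 3, 4, 5, 7}): φ is false.
  5 (successors {0, 1, 2, 4, 5, 6}): φ is false.
  6 (successors {0, 3, 5, 6, 7}): φ is true.
  7 (successors {0, 3, 4, 6}): φ is false.
For instance, at 1:
  At 1: □q is true, s ∨ r is true, so □q ∧ (s ∨ r) is true.
    At 1: □q requires q at every successor {3, 5}.
      At 3: q is true.
      At 5: q is true.
    So □q is true at 1.
Satisfying worlds: {1, 2, 6}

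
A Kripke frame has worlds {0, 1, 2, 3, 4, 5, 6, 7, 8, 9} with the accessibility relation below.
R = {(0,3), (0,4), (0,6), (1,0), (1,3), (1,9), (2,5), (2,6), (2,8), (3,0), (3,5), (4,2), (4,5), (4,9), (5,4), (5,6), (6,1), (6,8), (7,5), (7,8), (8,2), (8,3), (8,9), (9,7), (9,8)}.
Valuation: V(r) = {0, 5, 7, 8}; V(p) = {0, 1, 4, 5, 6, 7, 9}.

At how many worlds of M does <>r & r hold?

Recall that <>ψ holds at a world iff ψ holds at some accessible world.
Let φ = <>r & r. Evaluate φ at each world:
  0 (successors {3, 4, 6}): φ is false.
  1 (successors {0, 3, 9}): φ is false.
  2 (successors {5, 6, 8}): φ is false.
  3 (successors {0, 5}): φ is false.
  4 (successors {2, 5, 9}): φ is false.
  5 (successors {4, 6}): φ is false.
  6 (successors {1, 8}): φ is false.
  7 (successors {5, 8}): φ is true.
  8 (successors {2, 3, 9}): φ is false.
  9 (successors {7, 8}): φ is false.
For instance, at 5:
  At 5: <>r is false, r is true, so <>r & r is false.
    At 5: <>r requires r at some successor in {4, 6}.
      At 4: r is false.
      At 6: r is false.
    So <>r is false at 5.
Satisfying worlds: {7}

1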